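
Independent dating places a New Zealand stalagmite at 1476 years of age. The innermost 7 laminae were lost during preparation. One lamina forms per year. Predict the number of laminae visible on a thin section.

1469 laminae

One lamina per year gives 1476 laminae over 1476 years.
Less the 7 uncaptured laminae: 1476 − 7 = 1469.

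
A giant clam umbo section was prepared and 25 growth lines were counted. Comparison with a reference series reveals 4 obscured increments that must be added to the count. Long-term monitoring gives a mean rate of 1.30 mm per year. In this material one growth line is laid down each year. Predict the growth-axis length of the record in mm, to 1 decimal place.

Adjusted count: 25 + 4 = 29 growth lines.
Predicted length = 1.30 mm/year × 29 years = 37.7 mm.

37.7 mm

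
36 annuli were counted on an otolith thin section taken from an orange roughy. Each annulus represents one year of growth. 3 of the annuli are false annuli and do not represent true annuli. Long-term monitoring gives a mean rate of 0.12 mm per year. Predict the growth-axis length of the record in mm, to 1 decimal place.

4.0 mm

After corrections the count is 36 − 3 = 33 annuli.
Predicted length = 0.12 mm/year × 33 years = 4.0 mm.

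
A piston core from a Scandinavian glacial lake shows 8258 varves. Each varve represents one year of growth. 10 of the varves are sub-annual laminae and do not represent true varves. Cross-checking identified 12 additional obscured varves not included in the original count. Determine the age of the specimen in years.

8260 years

True varve count = 8258 − 10 + 12 = 8260.
One varve per year makes the duration 8260 years.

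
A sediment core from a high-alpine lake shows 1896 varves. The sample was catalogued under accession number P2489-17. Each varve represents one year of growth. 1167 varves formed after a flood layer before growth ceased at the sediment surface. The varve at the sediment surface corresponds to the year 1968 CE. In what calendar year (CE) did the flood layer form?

There are 1167 varves younger than the flood layer.
1968 − 1167 = 801 CE.

801 CE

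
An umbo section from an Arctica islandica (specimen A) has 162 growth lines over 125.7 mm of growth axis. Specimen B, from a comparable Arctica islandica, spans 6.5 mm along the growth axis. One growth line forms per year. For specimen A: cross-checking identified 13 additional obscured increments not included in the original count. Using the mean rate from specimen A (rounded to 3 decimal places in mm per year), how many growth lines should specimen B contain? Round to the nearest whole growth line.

9 growth lines

Specimen A: true growth line count = 162 + 13 = 175.
A: Extension rate ≈ 125.7 / 175 = 0.718 mm/year.
Specimen B: 6.5 mm / 0.718 mm per year = 9.05 years ≈ 9 growth lines.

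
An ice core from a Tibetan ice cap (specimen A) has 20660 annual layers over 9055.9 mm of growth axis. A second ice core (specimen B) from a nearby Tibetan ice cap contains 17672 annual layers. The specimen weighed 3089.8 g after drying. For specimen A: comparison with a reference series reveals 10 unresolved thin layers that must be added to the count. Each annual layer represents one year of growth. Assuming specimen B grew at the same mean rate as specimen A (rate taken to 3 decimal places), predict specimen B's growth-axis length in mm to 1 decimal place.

7740.3 mm

Specimen A: after corrections the count is 20660 + 10 = 20670 annual layers.
A: 9055.9 mm over 20670 years gives 9055.9 / 20670 ≈ 0.438 mm/yr.
For B, 0.438 mm/year × 17672 years = 7740.3 mm.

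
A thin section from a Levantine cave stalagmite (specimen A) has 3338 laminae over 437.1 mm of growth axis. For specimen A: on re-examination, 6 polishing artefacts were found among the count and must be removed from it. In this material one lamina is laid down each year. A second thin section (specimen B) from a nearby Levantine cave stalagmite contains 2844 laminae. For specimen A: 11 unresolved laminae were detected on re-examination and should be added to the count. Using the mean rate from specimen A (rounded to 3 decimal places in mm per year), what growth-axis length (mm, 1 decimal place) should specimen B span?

Specimen A: adjusted count: 3338 − 6 + 11 = 3343 laminae.
A: 437.1 mm over 3343 years gives 437.1 / 3343 ≈ 0.131 mm per year.
Length of B = 0.131 × 2844 = 372.6 mm.

372.6 mm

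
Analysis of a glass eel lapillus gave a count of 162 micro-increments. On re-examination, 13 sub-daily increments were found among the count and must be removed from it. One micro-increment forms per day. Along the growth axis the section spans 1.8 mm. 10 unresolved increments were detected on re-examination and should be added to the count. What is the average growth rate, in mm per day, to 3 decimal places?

Adjusted count: 162 − 13 + 10 = 159 micro-increments.
Mean rate = 1.8 mm / 159 days ≈ 0.011 mm per day.

0.011 mm per day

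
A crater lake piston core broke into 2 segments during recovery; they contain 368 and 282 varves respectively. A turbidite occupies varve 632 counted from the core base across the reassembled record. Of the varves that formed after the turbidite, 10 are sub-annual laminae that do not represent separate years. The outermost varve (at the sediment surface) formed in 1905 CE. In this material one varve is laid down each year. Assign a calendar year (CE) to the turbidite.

Total varves = 368 + 282 = 650.
The turbidite sits at varve 632 from the core base, so 650 − 632 = 18 varves formed after it.
Excluding 10 false varves: 18 − 10 = 8.
Counting back 8 years from 1905 CE places the turbidite in 1905 − 8 = 1897 CE.

1897 CE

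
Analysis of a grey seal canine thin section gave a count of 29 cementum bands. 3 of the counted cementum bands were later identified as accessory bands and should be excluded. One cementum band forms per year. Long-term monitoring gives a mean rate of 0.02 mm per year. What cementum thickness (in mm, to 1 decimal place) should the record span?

0.5 mm

True cementum band count = 29 − 3 = 26.
Predicted length = 0.02 mm/year × 26 years = 0.5 mm.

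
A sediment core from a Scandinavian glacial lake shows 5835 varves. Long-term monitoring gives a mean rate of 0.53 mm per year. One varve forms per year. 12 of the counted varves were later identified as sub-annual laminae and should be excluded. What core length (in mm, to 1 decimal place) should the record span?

3086.2 mm

Correcting the raw count gives 5835 − 12 = 5823 true varves.
5823 years at 0.53 mm/year gives 0.53 × 5823 = 3086.2 mm.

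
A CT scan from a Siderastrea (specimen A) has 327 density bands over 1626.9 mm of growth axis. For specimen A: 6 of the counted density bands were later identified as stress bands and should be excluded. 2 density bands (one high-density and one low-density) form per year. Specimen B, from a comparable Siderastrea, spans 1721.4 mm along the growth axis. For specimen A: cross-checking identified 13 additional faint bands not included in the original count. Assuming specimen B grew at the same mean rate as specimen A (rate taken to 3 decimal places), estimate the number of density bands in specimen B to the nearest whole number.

353 density bands

Specimen A: correcting the raw count gives 327 − 6 + 13 = 334 true density bands.
Specimen A: 334 density bands at 2 per year is 334 / 2 = 167 years.
A: Mean rate = 1626.9 mm / 167 years ≈ 9.742 mm/yr.
For B, 1721.4 / 9.742 = 176.70 years; at 2 density bands per year that is 176.70 × 2 ≈ 353 density bands.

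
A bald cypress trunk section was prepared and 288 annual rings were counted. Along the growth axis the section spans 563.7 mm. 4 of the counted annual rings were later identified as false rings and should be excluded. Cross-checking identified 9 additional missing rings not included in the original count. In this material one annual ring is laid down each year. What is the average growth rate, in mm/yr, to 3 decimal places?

1.924 mm/yr

After corrections the count is 288 − 4 + 9 = 293 annual rings.
563.7 mm over 293 years gives 563.7 / 293 ≈ 1.924 mm/yr.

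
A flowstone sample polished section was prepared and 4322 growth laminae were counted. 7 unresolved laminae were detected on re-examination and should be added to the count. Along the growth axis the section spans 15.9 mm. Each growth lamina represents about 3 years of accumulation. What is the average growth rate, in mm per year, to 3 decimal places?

0.001 mm per year

True growth lamina count = 4322 + 7 = 4329.
At 3 years per growth lamina, 4329 × 3 = 12987 years.
Mean rate = 15.9 mm / 12987 years ≈ 0.001 mm per year.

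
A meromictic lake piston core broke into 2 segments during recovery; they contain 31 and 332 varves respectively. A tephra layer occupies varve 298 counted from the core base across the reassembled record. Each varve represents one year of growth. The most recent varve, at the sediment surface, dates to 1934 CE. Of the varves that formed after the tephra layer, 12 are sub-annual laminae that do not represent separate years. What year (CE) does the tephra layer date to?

1881 CE

Total varves = 31 + 332 = 363.
The tephra layer sits at varve 298 from the core base, so 363 − 298 = 65 varves formed after it.
65 − 12 false = 53 true varves after the tephra layer.
The varve at the sediment surface is 1934 CE, so the tephra layer dates to 1934 − 53 = 1881 CE.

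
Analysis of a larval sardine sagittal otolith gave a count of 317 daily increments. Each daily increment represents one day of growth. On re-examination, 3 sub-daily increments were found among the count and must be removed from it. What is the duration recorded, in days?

314 d

Adjusted count: 317 − 3 = 314 daily increments.
At one daily increment per day, that is 314 days.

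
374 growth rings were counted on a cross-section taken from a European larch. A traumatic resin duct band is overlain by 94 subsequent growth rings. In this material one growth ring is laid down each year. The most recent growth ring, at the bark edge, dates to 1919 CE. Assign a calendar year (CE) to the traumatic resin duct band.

94 growth rings post-date the traumatic resin duct band.
The growth ring at the bark edge is 1919 CE, so the traumatic resin duct band dates to 1919 − 94 = 1825 CE.

1825 CE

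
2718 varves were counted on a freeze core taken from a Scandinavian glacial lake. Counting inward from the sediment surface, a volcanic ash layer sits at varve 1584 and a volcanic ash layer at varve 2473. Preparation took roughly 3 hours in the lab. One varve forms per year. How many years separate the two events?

The two markers are separated by 2473 − 1584 = 889 varves.
One varve per year makes the interval 889 years.

889 years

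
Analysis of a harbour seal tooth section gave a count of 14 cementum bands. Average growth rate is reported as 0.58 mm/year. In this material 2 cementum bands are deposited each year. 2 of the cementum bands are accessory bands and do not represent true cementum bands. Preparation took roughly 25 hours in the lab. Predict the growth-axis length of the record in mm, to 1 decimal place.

3.5 mm

Adjusted count: 14 − 2 = 12 cementum bands.
12 cementum bands at 2 per year is 12 / 2 = 6 years.
6 years at 0.58 mm/year gives 0.58 × 6 = 3.5 mm.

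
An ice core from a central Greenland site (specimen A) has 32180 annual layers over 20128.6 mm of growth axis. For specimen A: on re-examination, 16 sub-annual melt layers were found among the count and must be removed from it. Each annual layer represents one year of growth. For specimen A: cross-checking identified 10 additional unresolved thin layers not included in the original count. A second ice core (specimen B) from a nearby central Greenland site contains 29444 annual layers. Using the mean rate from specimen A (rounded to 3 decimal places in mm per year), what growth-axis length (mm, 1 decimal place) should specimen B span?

18431.9 mm

Specimen A: true annual layer count = 32180 − 16 + 10 = 32174.
A: Mean rate = 20128.6 mm / 32174 years ≈ 0.626 mm/yr.
For B, 0.626 mm/year × 29444 years = 18431.9 mm.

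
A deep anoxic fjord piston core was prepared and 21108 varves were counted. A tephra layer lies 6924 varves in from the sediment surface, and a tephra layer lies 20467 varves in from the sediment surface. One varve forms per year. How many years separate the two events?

Separation: 20467 − 6924 = 13543 varves.
At one varve per year, 13543 years elapsed between them.

13543 yr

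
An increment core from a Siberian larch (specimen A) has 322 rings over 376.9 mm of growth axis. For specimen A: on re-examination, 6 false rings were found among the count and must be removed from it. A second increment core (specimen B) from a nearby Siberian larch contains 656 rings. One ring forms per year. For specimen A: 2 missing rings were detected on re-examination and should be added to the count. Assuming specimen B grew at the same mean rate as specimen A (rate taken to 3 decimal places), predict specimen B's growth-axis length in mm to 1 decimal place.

777.4 mm

Specimen A: adjusted count: 322 − 6 + 2 = 318 rings.
A: Extension rate ≈ 376.9 / 318 = 1.185 mm per year.
Length of B = 1.185 × 656 = 777.4 mm.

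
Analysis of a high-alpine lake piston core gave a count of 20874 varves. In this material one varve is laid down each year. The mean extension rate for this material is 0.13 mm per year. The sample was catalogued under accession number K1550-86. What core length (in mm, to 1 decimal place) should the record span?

2713.6 mm

The record spans 20874 years at 0.13 mm per year.
Length ≈ 0.13 × 20874 = 2713.6 mm.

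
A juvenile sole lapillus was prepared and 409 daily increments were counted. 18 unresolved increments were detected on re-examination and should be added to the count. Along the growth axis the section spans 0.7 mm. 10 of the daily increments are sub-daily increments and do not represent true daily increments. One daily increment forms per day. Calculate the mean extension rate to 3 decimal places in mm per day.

0.002 mm per day

Adjusted count: 409 − 10 + 18 = 417 daily increments.
Extension rate ≈ 0.7 / 417 = 0.002 mm per day.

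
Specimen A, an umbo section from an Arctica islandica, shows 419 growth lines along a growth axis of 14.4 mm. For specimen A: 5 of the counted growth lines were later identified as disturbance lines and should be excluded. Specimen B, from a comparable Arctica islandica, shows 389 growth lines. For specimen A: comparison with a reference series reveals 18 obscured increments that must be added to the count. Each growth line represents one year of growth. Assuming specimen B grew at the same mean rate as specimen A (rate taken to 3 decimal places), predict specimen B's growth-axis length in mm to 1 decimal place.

12.8 mm

Specimen A: correcting the raw count gives 419 − 5 + 18 = 432 true growth lines.
A: Mean rate = 14.4 mm / 432 years ≈ 0.033 mm per year.
For B, 0.033 mm/year × 389 years = 12.8 mm.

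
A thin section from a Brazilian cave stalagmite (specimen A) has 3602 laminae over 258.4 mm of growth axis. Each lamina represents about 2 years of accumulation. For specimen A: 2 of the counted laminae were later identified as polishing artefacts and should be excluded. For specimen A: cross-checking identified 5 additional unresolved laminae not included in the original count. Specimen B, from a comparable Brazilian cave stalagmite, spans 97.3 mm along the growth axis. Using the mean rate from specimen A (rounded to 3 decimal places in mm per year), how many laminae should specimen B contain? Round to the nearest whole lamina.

Specimen A: adjusted count: 3602 − 2 + 5 = 3605 laminae.
Specimen A: at 2 years per lamina, 3605 × 2 = 7210 years.
A: Mean rate = 258.4 mm / 7210 years ≈ 0.036 mm/year.
For B, 97.3 / 0.036 = 2702.78 years; at 2 years per lamina that is 2702.78 / 2 ≈ 1351 laminae.

1351 laminae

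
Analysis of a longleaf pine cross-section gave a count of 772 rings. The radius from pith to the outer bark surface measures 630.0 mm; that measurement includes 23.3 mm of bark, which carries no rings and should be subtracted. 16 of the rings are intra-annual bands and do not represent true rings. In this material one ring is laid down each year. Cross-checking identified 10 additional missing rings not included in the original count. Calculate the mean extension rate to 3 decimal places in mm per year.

0.792 mm per year

Adjusted count: 772 − 16 + 10 = 766 rings.
Removing the 23.3 mm offcut leaves 630.0 − 23.3 = 606.7 mm.
Mean rate = 606.7 mm / 766 years ≈ 0.792 mm per year.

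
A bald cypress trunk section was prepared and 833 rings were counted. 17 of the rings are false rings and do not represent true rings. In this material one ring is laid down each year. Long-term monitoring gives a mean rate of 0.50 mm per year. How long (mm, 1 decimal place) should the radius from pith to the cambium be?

After corrections the count is 833 − 17 = 816 rings.
Length ≈ 0.50 × 816 = 408.0 mm.

408.0 mm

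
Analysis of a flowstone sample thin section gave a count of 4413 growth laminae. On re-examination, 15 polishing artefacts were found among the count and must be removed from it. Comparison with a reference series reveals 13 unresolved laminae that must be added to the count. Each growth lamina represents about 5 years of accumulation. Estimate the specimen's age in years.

22055 years

True growth lamina count = 4413 − 15 + 13 = 4411.
Multiplying by 5 years per growth lamina: 4411 × 5 = 22055 years.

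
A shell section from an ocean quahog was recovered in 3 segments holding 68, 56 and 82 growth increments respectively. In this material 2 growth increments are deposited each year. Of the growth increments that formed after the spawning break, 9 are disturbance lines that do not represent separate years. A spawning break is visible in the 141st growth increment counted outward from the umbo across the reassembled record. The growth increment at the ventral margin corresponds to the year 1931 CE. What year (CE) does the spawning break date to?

1903 CE

Total growth increments = 68 + 56 + 82 = 206.
Between growth increment 141 and the ventral margin there are 206 − 141 = 65 growth increments.
Removing the 9 false growth increments leaves 65 − 9 = 56 true growth increments beyond the spawning break.
With 2 growth increments per year, 56 / 2 = 28 years.
1931 − 28 = 1903 CE.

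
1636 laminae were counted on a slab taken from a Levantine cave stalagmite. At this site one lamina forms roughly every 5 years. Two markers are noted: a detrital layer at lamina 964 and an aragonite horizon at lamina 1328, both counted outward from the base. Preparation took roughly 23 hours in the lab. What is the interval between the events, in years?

Separation: 1328 − 964 = 364 laminae.
At 5 years per lamina, 364 × 5 = 1820 years.

1820 years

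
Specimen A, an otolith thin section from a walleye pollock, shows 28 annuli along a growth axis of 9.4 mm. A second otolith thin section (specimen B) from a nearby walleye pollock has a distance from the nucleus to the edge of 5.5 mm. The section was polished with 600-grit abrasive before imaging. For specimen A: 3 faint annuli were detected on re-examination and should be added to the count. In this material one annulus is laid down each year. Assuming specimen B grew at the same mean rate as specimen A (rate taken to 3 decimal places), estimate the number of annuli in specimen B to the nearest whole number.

Specimen A: after corrections the count is 28 + 3 = 31 annuli.
A: Extension rate ≈ 9.4 / 31 = 0.303 mm/yr.
For B, 5.5 / 0.303 = 18.15 years ≈ 18 annuli.

18 annuli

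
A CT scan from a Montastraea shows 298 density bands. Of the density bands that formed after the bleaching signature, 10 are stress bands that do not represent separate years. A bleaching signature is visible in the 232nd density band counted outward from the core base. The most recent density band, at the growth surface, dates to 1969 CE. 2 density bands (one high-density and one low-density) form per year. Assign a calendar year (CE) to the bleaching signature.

298 − 232 = 66 density bands lie beyond the bleaching signature toward the growth surface.
66 − 10 false = 56 true density bands after the bleaching signature.
Dividing by 2 density bands per year: 56 / 2 = 28 years.
Counting back 28 years from 1969 CE places the bleaching signature in 1969 − 28 = 1941 CE.

1941 CE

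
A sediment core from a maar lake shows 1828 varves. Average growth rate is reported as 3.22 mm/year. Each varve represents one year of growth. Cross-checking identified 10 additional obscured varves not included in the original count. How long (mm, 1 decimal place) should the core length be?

5918.4 mm

Adjusted count: 1828 + 10 = 1838 varves.
Length ≈ 3.22 × 1838 = 5918.4 mm.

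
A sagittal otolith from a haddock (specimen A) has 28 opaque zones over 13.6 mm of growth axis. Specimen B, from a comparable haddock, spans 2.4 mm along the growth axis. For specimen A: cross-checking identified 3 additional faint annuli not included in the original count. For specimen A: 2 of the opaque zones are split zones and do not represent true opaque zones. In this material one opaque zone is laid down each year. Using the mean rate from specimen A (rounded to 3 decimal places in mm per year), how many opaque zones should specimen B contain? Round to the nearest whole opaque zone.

5 opaque zones

Specimen A: adjusted count: 28 − 2 + 3 = 29 opaque zones.
A: 13.6 mm over 29 years gives 13.6 / 29 ≈ 0.469 mm per year.
B spans 2.4 / 0.469 = 5.12 years ≈ 5 opaque zones.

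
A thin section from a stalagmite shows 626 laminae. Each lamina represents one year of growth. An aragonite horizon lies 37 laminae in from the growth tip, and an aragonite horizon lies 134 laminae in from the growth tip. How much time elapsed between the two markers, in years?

97 yr

134 − 37 = 97 laminae lie between the two events.
That is 97 years at one lamina per year.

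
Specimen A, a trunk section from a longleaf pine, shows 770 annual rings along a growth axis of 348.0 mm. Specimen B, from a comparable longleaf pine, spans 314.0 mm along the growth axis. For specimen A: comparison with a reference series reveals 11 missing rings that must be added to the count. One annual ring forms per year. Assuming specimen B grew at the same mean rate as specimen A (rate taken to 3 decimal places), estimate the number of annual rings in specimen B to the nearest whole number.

704 annual rings

Specimen A: after corrections the count is 770 + 11 = 781 annual rings.
A: Extension rate ≈ 348.0 / 781 = 0.446 mm/year.
Specimen B: 314.0 mm / 0.446 mm per year = 704.04 years ≈ 704 annual rings.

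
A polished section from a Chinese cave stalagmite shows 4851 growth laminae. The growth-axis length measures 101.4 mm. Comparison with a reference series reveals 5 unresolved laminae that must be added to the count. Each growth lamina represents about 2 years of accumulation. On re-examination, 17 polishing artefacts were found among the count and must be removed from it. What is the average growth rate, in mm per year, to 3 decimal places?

After corrections the count is 4851 − 17 + 5 = 4839 growth laminae.
4839 growth laminae at 2 years each span 4839 × 2 = 9678 years.
101.4 mm over 9678 years gives 101.4 / 9678 ≈ 0.010 mm per year.

0.010 mm per year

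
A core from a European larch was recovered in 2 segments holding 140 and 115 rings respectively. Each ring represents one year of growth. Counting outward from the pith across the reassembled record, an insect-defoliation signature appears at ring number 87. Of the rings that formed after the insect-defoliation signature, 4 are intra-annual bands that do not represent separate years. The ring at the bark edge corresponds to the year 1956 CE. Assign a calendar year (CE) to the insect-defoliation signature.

1792 CE

Total rings = 140 + 115 = 255.
Between ring 87 and the bark edge there are 255 − 87 = 168 rings.
168 − 4 false = 164 true rings after the insect-defoliation signature.
The ring at the bark edge is 1956 CE, so the insect-defoliation signature dates to 1956 − 164 = 1792 CE.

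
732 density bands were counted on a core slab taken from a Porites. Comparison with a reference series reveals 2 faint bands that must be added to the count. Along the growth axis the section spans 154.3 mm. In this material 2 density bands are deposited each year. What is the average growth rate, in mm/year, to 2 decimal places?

0.42 mm/year

Adjusted count: 732 + 2 = 734 density bands.
Dividing by 2 density bands per year: 734 / 2 = 367 years.
Extension rate ≈ 154.3 / 367 = 0.42 mm/year.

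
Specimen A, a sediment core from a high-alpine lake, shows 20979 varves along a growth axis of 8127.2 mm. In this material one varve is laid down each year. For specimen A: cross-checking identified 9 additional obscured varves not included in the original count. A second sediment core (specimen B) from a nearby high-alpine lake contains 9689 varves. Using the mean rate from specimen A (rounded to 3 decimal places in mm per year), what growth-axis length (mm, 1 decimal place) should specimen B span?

Specimen A: after corrections the count is 20979 + 9 = 20988 varves.
A: Mean rate = 8127.2 mm / 20988 years ≈ 0.387 mm/yr.
B's length ≈ 0.387 × 9689 = 3749.6 mm.

3749.6 mm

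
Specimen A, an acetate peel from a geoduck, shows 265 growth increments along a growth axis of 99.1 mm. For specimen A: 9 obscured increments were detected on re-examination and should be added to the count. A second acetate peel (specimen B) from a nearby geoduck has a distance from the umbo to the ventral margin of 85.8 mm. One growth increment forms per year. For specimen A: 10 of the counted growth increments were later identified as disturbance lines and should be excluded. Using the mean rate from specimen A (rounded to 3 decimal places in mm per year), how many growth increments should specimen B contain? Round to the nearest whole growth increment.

Specimen A: after corrections the count is 265 − 10 + 9 = 264 growth increments.
A: Extension rate ≈ 99.1 / 264 = 0.375 mm per year.
For B, 85.8 / 0.375 = 228.80 years ≈ 229 growth increments.

229 growth increments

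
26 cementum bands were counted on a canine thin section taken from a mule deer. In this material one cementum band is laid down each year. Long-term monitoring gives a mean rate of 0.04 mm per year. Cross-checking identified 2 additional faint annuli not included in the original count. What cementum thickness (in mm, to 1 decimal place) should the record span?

Adjusted count: 26 + 2 = 28 cementum bands.
28 years at 0.04 mm/year gives 0.04 × 28 = 1.1 mm.

1.1 mm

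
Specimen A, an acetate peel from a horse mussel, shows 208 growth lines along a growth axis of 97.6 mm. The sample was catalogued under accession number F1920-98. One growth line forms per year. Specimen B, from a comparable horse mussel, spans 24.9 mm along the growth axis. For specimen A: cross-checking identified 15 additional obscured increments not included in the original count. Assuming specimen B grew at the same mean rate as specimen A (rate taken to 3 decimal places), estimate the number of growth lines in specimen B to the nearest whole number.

Specimen A: adjusted count: 208 + 15 = 223 growth lines.
A: Extension rate ≈ 97.6 / 223 = 0.438 mm per year.
B spans 24.9 / 0.438 = 56.85 years ≈ 57 growth lines.

57 growth lines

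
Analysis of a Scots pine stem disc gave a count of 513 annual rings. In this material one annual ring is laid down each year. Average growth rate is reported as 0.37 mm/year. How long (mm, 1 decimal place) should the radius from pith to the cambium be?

The record spans 513 years at 0.37 mm per year.
Predicted length = 0.37 mm/year × 513 years = 189.8 mm.

189.8 mm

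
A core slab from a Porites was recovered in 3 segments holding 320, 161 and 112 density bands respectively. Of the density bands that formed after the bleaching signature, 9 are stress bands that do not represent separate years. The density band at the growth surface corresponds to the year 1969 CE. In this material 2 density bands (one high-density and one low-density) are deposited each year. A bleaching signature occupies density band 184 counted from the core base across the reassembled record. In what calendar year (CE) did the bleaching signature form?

Total density bands = 320 + 161 + 112 = 593.
593 − 184 = 409 density bands lie beyond the bleaching signature toward the growth surface.
409 − 9 false = 400 true density bands after the bleaching signature.
400 density bands at 2 per year is 400 / 2 = 200 years.
The density band at the growth surface is 1969 CE, so the bleaching signature dates to 1969 − 200 = 1769 CE.

1769 CE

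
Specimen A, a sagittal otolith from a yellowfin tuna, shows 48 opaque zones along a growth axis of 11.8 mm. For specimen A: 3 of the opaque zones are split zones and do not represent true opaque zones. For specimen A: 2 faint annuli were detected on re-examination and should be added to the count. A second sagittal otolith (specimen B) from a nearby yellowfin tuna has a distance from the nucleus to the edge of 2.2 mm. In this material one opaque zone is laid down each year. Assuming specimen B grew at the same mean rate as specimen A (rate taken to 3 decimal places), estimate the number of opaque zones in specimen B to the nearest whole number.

9 opaque zones

Specimen A: true opaque zone count = 48 − 3 + 2 = 47.
A: Mean rate = 11.8 mm / 47 years ≈ 0.251 mm/yr.
B spans 2.2 / 0.251 = 8.76 years ≈ 9 opaque zones.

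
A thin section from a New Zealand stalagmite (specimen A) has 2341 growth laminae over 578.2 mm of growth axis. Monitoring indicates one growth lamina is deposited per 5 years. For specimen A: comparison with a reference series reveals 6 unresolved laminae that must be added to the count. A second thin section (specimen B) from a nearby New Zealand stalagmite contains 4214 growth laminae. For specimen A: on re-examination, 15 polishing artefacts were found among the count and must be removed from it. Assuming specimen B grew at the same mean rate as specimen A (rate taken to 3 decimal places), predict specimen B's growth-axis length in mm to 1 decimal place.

Specimen A: correcting the raw count gives 2341 − 15 + 6 = 2332 true growth laminae.
Specimen A: at 5 years per growth lamina, 2332 × 5 = 11660 years.
A: Extension rate ≈ 578.2 / 11660 = 0.050 mm per year.
Specimen B: 4214 growth laminae at 5 years each span 4214 × 5 = 21070 years. Length of B = 0.050 × 21070 = 1053.5 mm.

1053.5 mm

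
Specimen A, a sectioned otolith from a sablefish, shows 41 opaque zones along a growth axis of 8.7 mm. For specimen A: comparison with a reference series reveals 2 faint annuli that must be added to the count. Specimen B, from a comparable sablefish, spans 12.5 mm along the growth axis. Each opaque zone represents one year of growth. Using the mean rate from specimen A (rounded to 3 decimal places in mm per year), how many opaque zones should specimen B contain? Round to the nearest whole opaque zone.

62 opaque zones

Specimen A: true opaque zone count = 41 + 2 = 43.
A: 8.7 mm over 43 years gives 8.7 / 43 ≈ 0.202 mm per year.
B spans 12.5 / 0.202 = 61.88 years ≈ 62 opaque zones.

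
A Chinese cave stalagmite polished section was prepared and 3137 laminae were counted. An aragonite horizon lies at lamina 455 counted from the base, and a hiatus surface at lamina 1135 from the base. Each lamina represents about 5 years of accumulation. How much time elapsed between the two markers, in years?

Separation: 1135 − 455 = 680 laminae.
680 laminae at 5 years each span 680 × 5 = 3400 years.

3400 years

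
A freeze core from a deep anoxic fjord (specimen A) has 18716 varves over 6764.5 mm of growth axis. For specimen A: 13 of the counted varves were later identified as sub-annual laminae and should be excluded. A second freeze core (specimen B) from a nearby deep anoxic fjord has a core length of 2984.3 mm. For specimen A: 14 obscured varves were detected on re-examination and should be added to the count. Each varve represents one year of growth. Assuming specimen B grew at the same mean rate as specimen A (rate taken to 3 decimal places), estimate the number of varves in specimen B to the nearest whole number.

Specimen A: correcting the raw count gives 18716 − 13 + 14 = 18717 true varves.
A: Mean rate = 6764.5 mm / 18717 years ≈ 0.361 mm/year.
B spans 2984.3 / 0.361 = 8266.76 years ≈ 8267 varves.

8267 varves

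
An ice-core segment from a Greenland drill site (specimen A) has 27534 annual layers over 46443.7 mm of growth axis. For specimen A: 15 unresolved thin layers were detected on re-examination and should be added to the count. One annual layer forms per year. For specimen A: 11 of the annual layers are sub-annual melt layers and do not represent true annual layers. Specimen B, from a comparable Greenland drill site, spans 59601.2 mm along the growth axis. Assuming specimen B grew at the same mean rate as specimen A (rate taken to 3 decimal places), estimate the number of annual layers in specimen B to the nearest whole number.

35330 annual layers

Specimen A: correcting the raw count gives 27534 − 11 + 15 = 27538 true annual layers.
A: 46443.7 mm over 27538 years gives 46443.7 / 27538 ≈ 1.687 mm/year.
Specimen B: 59601.2 mm / 1.687 mm per year = 35329.70 years ≈ 35330 annual layers.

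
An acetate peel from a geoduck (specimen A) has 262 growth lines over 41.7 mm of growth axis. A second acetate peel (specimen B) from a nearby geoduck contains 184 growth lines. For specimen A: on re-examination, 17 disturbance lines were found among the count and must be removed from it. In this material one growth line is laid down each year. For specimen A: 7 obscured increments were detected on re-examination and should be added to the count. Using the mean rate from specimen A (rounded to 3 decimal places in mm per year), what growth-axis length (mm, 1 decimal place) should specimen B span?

Specimen A: true growth line count = 262 − 17 + 7 = 252.
A: Extension rate ≈ 41.7 / 252 = 0.165 mm per year.
For B, 0.165 mm/year × 184 years = 30.4 mm.

30.4 mm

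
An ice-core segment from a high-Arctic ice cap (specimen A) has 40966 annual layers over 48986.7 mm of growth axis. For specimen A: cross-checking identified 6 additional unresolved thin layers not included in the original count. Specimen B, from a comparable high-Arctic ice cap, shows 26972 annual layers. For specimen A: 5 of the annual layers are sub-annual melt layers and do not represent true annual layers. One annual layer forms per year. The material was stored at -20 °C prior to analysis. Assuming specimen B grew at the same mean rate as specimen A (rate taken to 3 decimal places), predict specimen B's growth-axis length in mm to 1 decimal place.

32258.5 mm

Specimen A: true annual layer count = 40966 − 5 + 6 = 40967.
A: Mean rate = 48986.7 mm / 40967 years ≈ 1.196 mm/yr.
For B, 1.196 mm/year × 26972 years = 32258.5 mm.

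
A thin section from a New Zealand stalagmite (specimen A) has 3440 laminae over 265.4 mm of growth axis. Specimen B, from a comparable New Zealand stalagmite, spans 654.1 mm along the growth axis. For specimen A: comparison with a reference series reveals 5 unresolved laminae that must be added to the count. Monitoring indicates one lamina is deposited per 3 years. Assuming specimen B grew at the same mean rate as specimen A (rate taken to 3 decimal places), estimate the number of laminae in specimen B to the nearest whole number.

Specimen A: adjusted count: 3440 + 5 = 3445 laminae.
Specimen A: multiplying by 3 years per lamina: 3445 × 3 = 10335 years.
A: Extension rate ≈ 265.4 / 10335 = 0.026 mm/year.
For B, 654.1 / 0.026 = 25157.69 years; at 3 years per lamina that is 25157.69 / 3 ≈ 8386 laminae.

8386 laminae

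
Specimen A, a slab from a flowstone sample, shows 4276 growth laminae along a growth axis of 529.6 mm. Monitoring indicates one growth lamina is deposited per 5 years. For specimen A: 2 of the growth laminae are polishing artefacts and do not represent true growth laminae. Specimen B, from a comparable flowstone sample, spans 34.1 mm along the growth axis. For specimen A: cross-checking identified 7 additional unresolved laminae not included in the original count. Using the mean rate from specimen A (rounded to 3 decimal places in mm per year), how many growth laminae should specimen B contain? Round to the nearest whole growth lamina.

Specimen A: after corrections the count is 4276 − 2 + 7 = 4281 growth laminae.
Specimen A: at 5 years per growth lamina, 4281 × 5 = 21405 years.
A: 529.6 mm over 21405 years gives 529.6 / 21405 ≈ 0.025 mm/year.
For B, 34.1 / 0.025 = 1364.00 years; at 5 years per growth lamina that is 1364.00 / 5 ≈ 273 growth laminae.

273 growth laminae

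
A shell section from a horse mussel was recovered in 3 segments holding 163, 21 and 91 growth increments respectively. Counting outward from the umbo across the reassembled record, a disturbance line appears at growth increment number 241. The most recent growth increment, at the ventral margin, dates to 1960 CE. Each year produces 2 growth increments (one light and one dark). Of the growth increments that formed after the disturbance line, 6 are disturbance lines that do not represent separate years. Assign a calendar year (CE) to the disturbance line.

Total growth increments = 163 + 21 + 91 = 275.
275 − 241 = 34 growth increments lie beyond the disturbance line toward the ventral margin.
Removing the 6 false growth increments leaves 34 − 6 = 28 true growth increments beyond the disturbance line.
Dividing by 2 growth increments per year: 28 / 2 = 14 years.
1960 − 14 = 1946 CE.

1946 CE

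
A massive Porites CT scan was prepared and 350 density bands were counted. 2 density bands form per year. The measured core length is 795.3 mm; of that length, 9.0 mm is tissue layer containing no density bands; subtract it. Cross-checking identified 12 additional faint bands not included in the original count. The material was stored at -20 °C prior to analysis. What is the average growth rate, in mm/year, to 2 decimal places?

Adjusted count: 350 + 12 = 362 density bands.
Dividing by 2 density bands per year: 362 / 2 = 181 years.
The growth record spans 795.3 − 9.0 = 786.3 mm.
Extension rate ≈ 786.3 / 181 = 4.34 mm/year.

4.34 mm/year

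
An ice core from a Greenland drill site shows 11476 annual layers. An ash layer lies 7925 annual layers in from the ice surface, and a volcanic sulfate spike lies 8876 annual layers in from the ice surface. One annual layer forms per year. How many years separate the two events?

Separation: 8876 − 7925 = 951 annual layers.
That is 951 years at one annual layer per year.

951 years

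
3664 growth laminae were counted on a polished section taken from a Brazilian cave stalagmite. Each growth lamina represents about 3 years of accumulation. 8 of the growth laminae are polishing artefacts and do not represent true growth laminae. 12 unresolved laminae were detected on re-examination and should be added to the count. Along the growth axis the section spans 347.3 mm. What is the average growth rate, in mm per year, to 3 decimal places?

After corrections the count is 3664 − 8 + 12 = 3668 growth laminae.
Multiplying by 3 years per growth lamina: 3668 × 3 = 11004 years.
347.3 mm over 11004 years gives 347.3 / 11004 ≈ 0.032 mm per year.

0.032 mm per year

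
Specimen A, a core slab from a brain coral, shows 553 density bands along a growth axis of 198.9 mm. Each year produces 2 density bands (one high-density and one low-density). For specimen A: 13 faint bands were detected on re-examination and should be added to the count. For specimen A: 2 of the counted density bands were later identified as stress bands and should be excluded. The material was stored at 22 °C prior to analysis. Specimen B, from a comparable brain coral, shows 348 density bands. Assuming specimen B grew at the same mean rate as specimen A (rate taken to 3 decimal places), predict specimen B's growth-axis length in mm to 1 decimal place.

122.7 mm

Specimen A: adjusted count: 553 − 2 + 13 = 564 density bands.
Specimen A: with 2 density bands per year, 564 / 2 = 282 years.
A: Extension rate ≈ 198.9 / 282 = 0.705 mm per year.
Specimen B: with 2 density bands per year, 348 / 2 = 174 years. B's length ≈ 0.705 × 174 = 122.7 mm.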